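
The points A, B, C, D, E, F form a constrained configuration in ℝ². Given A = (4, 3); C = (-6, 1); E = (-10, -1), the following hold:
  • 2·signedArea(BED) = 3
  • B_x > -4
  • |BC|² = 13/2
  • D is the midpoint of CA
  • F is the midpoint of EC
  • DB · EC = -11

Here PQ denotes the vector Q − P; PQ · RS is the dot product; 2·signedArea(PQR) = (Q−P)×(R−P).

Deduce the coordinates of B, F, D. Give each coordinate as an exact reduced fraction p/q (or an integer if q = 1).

1. F_x = -8  [F is the midpoint of EC]
2. F_y = 0  [F is the midpoint of EC]
   → F = (-8, 0)
3. D_x = -1  [D is the midpoint of CA]
4. D_y = 2  [D is the midpoint of CA]
   → D = (-1, 2)
5. B_x = -7/2  [2·signedArea(BED) = 3 ∩ DB · EC = -11]
6. B_y = 3/2  [2·signedArea(BED) = 3 ∩ DB · EC = -11]
   → B = (-7/2, 3/2)

B = (-7/2, 3/2)
D = (-1, 2)
F = (-8, 0)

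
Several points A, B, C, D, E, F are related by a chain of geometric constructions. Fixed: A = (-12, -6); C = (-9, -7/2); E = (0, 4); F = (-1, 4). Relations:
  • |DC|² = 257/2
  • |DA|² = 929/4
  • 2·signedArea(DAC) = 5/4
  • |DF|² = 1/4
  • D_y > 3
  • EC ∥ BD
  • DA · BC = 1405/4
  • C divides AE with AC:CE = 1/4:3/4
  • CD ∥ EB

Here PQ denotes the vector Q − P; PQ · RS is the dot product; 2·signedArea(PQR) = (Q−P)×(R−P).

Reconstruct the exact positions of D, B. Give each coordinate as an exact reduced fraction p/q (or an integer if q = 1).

B = (17/2, 23/2)
D = (-1/2, 4)

1. D_x = -1/2  [line -5/2·x + 3·y + -53/4 = 0 ∩ |DA|² = 929/4]
2. D_y = 4  [line -5/2·x + 3·y + -53/4 = 0 ∩ |DA|² = 929/4]
   → D = (-1/2, 4)
3. B_x = 17/2  [EC ∥ BD ∩ CD ∥ EB]
4. B_y = 23/2  [EC ∥ BD ∩ CD ∥ EB]
   → B = (17/2, 23/2)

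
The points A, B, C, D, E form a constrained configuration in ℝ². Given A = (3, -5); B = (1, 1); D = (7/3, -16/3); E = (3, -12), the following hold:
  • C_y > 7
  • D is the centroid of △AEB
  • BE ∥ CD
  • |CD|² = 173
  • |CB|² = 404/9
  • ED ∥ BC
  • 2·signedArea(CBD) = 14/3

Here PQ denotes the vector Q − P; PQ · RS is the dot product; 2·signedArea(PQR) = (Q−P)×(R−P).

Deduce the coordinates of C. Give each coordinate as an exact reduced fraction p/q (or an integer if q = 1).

1. C_x = 1/3  [BE ∥ CD ∩ ED ∥ BC]
2. C_y = 23/3  [BE ∥ CD ∩ ED ∥ BC]
   → C = (1/3, 23/3)

C = (1/3, 23/3)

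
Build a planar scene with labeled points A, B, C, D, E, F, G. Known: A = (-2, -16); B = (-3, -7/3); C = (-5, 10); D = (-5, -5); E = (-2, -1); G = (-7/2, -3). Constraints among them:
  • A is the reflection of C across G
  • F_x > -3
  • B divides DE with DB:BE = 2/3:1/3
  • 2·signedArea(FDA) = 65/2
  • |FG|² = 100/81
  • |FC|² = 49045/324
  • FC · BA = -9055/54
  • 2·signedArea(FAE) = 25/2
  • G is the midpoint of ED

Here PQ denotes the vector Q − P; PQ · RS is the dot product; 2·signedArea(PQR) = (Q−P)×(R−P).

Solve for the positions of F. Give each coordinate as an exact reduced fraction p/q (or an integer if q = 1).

F = (-17/6, -19/9)

1. F_x = -17/6  [2·signedArea(FAE) = 25/2 ∩ 2·signedArea(FDA) = 65/2]
2. F_y = -19/9  [2·signedArea(FAE) = 25/2 ∩ 2·signedArea(FDA) = 65/2]
   → F = (-17/6, -19/9)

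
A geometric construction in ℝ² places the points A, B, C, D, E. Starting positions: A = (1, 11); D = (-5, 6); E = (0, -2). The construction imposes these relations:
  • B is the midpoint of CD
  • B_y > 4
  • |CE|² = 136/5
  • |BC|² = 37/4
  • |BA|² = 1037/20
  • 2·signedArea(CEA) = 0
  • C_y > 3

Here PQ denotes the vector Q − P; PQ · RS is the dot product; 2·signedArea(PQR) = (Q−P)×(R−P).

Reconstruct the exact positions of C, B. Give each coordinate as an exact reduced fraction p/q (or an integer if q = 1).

1. C_x = 2/5  [line -13·x + 1·y + 2 = 0 ∩ |CE|² = 136/5]
2. C_y = 16/5  [line -13·x + 1·y + 2 = 0 ∩ |CE|² = 136/5]
   → C = (2/5, 16/5)
3. B_x = -23/10  [B is the midpoint of CD]
4. B_y = 23/5  [B is the midpoint of CD]
   → B = (-23/10, 23/5)

B = (-23/10, 23/5)
C = (2/5, 16/5)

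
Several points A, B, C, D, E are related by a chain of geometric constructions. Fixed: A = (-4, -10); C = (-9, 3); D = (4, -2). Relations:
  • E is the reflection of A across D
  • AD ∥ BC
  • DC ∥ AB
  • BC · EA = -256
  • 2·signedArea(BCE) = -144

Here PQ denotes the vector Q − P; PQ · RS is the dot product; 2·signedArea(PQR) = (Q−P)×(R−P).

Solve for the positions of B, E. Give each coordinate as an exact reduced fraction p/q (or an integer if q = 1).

1. B_x = -17  [AD ∥ BC ∩ DC ∥ AB]
2. B_y = -5  [AD ∥ BC ∩ DC ∥ AB]
   → B = (-17, -5)
3. E_x = 12  [E is the reflection of A across D]
4. E_y = 6  [E is the reflection of A across D]
   → E = (12, 6)

B = (-17, -5)
E = (12, 6)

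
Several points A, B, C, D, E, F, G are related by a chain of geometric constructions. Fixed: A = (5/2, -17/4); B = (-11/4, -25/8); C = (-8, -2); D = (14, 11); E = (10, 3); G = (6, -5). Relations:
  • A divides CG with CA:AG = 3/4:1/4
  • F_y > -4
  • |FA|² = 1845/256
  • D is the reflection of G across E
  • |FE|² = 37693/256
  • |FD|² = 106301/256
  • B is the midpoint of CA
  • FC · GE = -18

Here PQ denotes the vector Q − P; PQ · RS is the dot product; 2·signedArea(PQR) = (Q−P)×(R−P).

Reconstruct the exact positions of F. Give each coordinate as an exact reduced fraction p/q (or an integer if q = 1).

F = (-1/8, -59/16)

1. F_x = -1/8  [line -4·x + -8·y + -30 = 0 ∩ |FA|² = 1845/256]
2. F_y = -59/16  [line -4·x + -8·y + -30 = 0 ∩ |FA|² = 1845/256]
   → F = (-1/8, -59/16)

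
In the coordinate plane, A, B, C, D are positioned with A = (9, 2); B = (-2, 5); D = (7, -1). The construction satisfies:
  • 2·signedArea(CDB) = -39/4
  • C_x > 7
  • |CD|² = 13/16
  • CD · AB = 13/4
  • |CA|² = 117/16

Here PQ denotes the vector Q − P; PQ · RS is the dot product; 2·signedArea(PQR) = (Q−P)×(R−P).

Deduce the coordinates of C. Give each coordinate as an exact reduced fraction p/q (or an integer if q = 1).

1. C_x = 15/2  [2·signedArea(CDB) = -39/4 ∩ CD · AB = 13/4]
2. C_y = -1/4  [2·signedArea(CDB) = -39/4 ∩ CD · AB = 13/4]
   → C = (15/2, -1/4)

C = (15/2, -1/4)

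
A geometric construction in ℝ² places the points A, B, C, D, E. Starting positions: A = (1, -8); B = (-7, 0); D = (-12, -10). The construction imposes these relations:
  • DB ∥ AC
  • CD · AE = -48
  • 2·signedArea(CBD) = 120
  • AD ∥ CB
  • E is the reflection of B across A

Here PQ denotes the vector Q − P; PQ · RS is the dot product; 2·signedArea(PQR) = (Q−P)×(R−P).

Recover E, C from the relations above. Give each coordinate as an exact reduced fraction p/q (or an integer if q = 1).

1. E_x = 9  [E is the reflection of B across A]
2. E_y = -16  [E is the reflection of B across A]
   → E = (9, -16)
3. C_x = 6  [AD ∥ CB ∩ DB ∥ AC]
4. C_y = 2  [AD ∥ CB ∩ DB ∥ AC]
   → C = (6, 2)

C = (6, 2)
E = (9, -16)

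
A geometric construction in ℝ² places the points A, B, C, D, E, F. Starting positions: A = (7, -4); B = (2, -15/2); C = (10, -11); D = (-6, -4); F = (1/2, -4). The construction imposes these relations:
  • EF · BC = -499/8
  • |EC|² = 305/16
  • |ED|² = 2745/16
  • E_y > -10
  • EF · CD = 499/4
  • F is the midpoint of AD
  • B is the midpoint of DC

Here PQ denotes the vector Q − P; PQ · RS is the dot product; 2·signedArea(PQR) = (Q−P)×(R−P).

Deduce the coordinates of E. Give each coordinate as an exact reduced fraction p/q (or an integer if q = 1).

E = (6, -37/4)

1. E_x = 6  [line -8·x + 7/2·y + 643/8 = 0 ∩ |EC|² = 305/16]
2. E_y = -37/4  [line -8·x + 7/2·y + 643/8 = 0 ∩ |EC|² = 305/16]
   → E = (6, -37/4)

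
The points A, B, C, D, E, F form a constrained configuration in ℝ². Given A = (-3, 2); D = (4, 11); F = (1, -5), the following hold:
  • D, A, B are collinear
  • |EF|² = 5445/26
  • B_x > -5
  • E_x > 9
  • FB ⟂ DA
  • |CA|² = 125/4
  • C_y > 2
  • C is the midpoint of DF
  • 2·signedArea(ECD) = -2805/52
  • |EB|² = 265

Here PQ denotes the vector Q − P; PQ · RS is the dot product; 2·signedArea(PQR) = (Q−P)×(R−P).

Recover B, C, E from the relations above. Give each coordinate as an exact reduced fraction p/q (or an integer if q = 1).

B = (-127/26, -11/26)
C = (5/2, 3)
E = (257/26, 167/26)

1. B_x = -127/26  [D, A, B are collinear ∩ FB ⟂ DA]
2. B_y = -11/26  [D, A, B are collinear ∩ FB ⟂ DA]
   → B = (-127/26, -11/26)
3. C_x = 5/2  [C is the midpoint of DF]
4. C_y = 3  [C is the midpoint of DF]
   → C = (5/2, 3)
5. E_x = 257/26  [line -8·x + 3/2·y + 3611/52 = 0 ∩ |EF|² = 5445/26]
6. E_y = 167/26  [line -8·x + 3/2·y + 3611/52 = 0 ∩ |EF|² = 5445/26]
   → E = (257/26, 167/26)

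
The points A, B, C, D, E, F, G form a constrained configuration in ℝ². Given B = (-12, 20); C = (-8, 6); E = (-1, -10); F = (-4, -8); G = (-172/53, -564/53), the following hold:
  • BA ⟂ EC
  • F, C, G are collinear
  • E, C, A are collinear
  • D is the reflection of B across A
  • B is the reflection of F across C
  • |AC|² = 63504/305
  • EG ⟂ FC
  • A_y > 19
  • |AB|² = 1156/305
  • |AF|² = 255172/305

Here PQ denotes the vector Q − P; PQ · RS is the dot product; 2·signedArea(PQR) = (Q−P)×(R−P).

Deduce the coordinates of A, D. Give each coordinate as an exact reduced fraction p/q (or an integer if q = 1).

1. A_x = -4204/305  [E, C, A are collinear ∩ BA ⟂ EC]
2. A_y = 5862/305  [E, C, A are collinear ∩ BA ⟂ EC]
   → A = (-4204/305, 5862/305)
3. D_x = -4748/305  [D is the reflection of B across A]
4. D_y = 5624/305  [D is the reflection of B across A]
   → D = (-4748/305, 5624/305)

A = (-4204/305, 5862/305)
D = (-4748/305, 5624/305)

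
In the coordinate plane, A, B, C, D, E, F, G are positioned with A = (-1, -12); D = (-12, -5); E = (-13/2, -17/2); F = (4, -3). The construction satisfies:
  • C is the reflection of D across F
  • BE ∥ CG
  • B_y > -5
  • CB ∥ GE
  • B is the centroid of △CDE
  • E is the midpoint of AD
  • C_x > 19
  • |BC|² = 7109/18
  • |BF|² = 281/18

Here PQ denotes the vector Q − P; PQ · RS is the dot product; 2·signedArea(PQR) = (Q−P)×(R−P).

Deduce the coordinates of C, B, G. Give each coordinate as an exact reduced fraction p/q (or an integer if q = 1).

B = (1/2, -29/6)
C = (20, -1)
G = (13, -14/3)

1. C_x = 20  [C is the reflection of D across F]
2. C_y = -1  [C is the reflection of D across F]
   → C = (20, -1)
3. B_x = 1/2  [B is the centroid of △CDE]
4. B_y = -29/6  [B is the centroid of △CDE]
   → B = (1/2, -29/6)
5. G_x = 13  [CB ∥ GE ∩ BE ∥ CG]
6. G_y = -14/3  [CB ∥ GE ∩ BE ∥ CG]
   → G = (13, -14/3)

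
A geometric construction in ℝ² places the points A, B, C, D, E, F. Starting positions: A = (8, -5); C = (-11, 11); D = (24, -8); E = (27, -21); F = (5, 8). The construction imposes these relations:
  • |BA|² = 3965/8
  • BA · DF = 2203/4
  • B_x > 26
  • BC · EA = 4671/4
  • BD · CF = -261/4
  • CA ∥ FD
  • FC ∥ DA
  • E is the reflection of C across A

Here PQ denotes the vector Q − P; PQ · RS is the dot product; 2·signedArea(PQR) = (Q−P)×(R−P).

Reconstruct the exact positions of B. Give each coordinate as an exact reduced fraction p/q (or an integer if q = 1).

B = (105/4, -71/4)

1. B_x = 105/4  [BC · EA = 4671/4 ∩ BD · CF = -261/4]
2. B_y = -71/4  [BC · EA = 4671/4 ∩ BD · CF = -261/4]
   → B = (105/4, -71/4)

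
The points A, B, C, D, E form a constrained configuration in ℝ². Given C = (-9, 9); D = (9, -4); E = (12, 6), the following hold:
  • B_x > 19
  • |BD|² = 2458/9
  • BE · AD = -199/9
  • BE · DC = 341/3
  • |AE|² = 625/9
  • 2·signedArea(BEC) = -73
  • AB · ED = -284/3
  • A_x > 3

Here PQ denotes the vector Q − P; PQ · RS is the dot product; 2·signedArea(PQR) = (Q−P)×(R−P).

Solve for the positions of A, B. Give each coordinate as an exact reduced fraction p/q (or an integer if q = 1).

A = (4, 11/3)
B = (20, 25/3)

1. B_x = 20  [BE · DC = 341/3 ∩ 2·signedArea(BEC) = -73]
2. B_y = 25/3  [BE · DC = 341/3 ∩ 2·signedArea(BEC) = -73]
   → B = (20, 25/3)
3. A_x = 4  [AB · ED = -284/3 ∩ BE · AD = -199/9]
4. A_y = 11/3  [AB · ED = -284/3 ∩ BE · AD = -199/9]
   → A = (4, 11/3)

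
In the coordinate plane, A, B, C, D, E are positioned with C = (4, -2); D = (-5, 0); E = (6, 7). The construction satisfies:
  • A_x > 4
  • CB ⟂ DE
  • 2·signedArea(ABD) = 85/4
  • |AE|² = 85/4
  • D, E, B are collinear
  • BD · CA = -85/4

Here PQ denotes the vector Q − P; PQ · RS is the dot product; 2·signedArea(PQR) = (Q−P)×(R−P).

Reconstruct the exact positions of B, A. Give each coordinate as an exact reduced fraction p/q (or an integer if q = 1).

1. B_x = 1/2  [D, E, B are collinear ∩ CB ⟂ DE]
2. B_y = 7/2  [D, E, B are collinear ∩ CB ⟂ DE]
   → B = (1/2, 7/2)
3. A_x = 5  [2·signedArea(ABD) = 85/4 ∩ BD · CA = -85/4]
4. A_y = 5/2  [2·signedArea(ABD) = 85/4 ∩ BD · CA = -85/4]
   → A = (5, 5/2)

A = (5, 5/2)
B = (1/2, 7/2)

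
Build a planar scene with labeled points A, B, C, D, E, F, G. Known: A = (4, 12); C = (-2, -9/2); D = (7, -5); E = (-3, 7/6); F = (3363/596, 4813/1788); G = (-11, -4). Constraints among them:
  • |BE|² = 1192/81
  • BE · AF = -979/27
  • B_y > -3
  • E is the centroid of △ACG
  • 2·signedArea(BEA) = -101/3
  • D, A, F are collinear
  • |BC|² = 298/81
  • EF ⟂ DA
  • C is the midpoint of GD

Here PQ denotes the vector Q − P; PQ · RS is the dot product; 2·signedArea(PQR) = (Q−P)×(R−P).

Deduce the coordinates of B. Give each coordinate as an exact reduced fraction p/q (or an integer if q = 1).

B = (-7/3, -47/18)

1. B_x = -7/3  [BE · AF = -979/27 ∩ 2·signedArea(BEA) = -101/3]
2. B_y = -47/18  [BE · AF = -979/27 ∩ 2·signedArea(BEA) = -101/3]
   → B = (-7/3, -47/18)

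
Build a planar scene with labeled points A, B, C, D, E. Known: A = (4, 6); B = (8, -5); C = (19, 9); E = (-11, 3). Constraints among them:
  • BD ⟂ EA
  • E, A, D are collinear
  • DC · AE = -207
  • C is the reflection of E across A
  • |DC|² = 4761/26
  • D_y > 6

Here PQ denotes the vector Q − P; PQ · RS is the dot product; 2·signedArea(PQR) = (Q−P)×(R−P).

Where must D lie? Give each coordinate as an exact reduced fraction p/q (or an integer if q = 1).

1. D_x = 149/26  [E, A, D are collinear ∩ BD ⟂ EA]
2. D_y = 165/26  [E, A, D are collinear ∩ BD ⟂ EA]
   → D = (149/26, 165/26)

D = (149/26, 165/26)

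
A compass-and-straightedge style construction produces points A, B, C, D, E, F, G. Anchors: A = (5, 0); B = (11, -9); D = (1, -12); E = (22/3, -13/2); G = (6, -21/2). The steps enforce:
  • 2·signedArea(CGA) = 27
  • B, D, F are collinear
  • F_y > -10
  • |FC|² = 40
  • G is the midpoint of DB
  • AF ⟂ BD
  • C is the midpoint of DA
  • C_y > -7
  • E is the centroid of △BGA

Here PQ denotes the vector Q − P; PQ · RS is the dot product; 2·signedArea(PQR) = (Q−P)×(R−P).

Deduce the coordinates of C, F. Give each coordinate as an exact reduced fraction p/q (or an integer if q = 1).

C = (3, -6)
F = (869/109, -1080/109)

1. C_x = 3  [C is the midpoint of DA]
2. C_y = -6  [C is the midpoint of DA]
   → C = (3, -6)
3. F_x = 869/109  [B, D, F are collinear ∩ AF ⟂ BD]
4. F_y = -1080/109  [B, D, F are collinear ∩ AF ⟂ BD]
   → F = (869/109, -1080/109)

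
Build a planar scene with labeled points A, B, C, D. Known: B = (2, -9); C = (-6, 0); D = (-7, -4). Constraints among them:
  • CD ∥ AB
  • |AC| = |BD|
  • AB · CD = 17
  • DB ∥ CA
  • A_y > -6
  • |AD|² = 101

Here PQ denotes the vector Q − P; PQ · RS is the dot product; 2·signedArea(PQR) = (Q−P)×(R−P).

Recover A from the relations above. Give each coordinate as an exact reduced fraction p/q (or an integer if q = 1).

1. A_x = 3  [CD ∥ AB ∩ DB ∥ CA]
2. A_y = -5  [CD ∥ AB ∩ DB ∥ CA]
   → A = (3, -5)

A = (3, -5)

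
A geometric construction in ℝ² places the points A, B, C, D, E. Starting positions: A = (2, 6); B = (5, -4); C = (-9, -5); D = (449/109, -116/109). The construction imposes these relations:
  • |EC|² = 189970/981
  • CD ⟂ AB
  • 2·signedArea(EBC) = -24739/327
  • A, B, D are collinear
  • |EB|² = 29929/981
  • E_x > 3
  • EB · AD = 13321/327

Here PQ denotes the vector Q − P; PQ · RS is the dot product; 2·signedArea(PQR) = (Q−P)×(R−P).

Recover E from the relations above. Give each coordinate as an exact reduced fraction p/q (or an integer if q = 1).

1. E_x = 372/109  [EB · AD = 13321/327 ∩ 2·signedArea(EBC) = -24739/327]
2. E_y = 422/327  [EB · AD = 13321/327 ∩ 2·signedArea(EBC) = -24739/327]
   → E = (372/109, 422/327)

E = (372/109, 422/327)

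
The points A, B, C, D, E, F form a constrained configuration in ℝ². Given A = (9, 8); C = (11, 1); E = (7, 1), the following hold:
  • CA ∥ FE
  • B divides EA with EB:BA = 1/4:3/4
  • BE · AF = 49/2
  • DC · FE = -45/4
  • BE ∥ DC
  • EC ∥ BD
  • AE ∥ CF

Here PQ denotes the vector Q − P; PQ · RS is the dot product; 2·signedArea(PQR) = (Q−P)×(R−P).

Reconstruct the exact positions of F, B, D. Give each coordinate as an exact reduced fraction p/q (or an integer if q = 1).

1. F_x = 9  [CA ∥ FE ∩ AE ∥ CF]
2. F_y = -6  [CA ∥ FE ∩ AE ∥ CF]
   → F = (9, -6)
3. B_x = 15/2  [B divides EA with EB:BA = 1/4:3/4]
4. B_y = 11/4  [B divides EA with EB:BA = 1/4:3/4]
   → B = (15/2, 11/4)
5. D_x = 23/2  [BE ∥ DC ∩ EC ∥ BD]
6. D_y = 11/4  [BE ∥ DC ∩ EC ∥ BD]
   → D = (23/2, 11/4)

B = (15/2, 11/4)
D = (23/2, 11/4)
F = (9, -6)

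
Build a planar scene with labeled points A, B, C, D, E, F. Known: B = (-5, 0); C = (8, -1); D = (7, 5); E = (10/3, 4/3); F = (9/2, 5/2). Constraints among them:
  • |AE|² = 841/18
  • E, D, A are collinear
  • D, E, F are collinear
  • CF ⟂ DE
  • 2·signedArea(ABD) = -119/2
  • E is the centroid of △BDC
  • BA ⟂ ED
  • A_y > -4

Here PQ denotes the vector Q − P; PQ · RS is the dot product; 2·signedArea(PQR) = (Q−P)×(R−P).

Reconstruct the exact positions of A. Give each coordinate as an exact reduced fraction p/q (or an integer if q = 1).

1. A_x = -3/2  [E, D, A are collinear ∩ BA ⟂ ED]
2. A_y = -7/2  [E, D, A are collinear ∩ BA ⟂ ED]
   → A = (-3/2, -7/2)

A = (-3/2, -7/2)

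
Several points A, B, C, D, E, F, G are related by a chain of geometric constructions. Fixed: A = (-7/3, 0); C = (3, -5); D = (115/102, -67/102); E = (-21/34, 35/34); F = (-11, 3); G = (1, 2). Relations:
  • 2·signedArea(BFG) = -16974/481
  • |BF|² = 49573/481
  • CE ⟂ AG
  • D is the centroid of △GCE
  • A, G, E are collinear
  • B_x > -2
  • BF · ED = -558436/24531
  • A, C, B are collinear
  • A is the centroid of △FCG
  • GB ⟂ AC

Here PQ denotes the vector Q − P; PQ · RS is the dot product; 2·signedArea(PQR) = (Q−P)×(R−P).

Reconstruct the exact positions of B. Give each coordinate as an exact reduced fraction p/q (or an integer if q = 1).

1. B_x = -749/481  [A, C, B are collinear ∩ GB ⟂ AC]
2. B_y = -350/481  [A, C, B are collinear ∩ GB ⟂ AC]
   → B = (-749/481, -350/481)

B = (-749/481, -350/481)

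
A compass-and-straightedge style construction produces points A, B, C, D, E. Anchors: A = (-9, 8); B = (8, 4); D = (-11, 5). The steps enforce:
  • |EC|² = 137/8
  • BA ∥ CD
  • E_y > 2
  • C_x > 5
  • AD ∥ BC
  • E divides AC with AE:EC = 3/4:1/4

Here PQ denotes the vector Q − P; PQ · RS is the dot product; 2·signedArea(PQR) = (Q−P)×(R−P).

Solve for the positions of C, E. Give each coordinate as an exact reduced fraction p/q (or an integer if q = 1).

C = (6, 1)
E = (9/4, 11/4)

1. C_x = 6  [BA ∥ CD ∩ AD ∥ BC]
2. C_y = 1  [BA ∥ CD ∩ AD ∥ BC]
   → C = (6, 1)
3. E_x = 9/4  [E divides AC with AE:EC = 3/4:1/4]
4. E_y = 11/4  [E divides AC with AE:EC = 3/4:1/4]
   → E = (9/4, 11/4)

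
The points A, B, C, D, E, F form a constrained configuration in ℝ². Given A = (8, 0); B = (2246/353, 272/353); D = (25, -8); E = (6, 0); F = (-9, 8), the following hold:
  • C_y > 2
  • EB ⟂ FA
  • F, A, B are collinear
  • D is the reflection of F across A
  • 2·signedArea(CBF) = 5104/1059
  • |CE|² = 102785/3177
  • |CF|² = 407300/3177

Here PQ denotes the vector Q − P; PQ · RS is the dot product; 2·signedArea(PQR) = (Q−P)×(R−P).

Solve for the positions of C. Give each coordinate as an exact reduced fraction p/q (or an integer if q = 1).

C = (1187/1059, 1032/353)

1. C_x = 1187/1059  [line -2552/353·x + -5423/353·y + 56144/1059 = 0 ∩ |CE|² = 102785/3177]
2. C_y = 1032/353  [line -2552/353·x + -5423/353·y + 56144/1059 = 0 ∩ |CE|² = 102785/3177]
   → C = (1187/1059, 1032/353)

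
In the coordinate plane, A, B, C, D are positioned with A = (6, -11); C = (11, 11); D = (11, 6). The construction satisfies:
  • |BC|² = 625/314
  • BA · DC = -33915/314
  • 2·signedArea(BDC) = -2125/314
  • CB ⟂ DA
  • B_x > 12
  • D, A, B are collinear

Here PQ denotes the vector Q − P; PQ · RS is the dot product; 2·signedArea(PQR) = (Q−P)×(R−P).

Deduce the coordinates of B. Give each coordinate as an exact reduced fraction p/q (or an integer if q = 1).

1. B_x = 3879/314  [D, A, B are collinear ∩ CB ⟂ DA]
2. B_y = 3329/314  [D, A, B are collinear ∩ CB ⟂ DA]
   → B = (3879/314, 3329/314)

B = (3879/314, 3329/314)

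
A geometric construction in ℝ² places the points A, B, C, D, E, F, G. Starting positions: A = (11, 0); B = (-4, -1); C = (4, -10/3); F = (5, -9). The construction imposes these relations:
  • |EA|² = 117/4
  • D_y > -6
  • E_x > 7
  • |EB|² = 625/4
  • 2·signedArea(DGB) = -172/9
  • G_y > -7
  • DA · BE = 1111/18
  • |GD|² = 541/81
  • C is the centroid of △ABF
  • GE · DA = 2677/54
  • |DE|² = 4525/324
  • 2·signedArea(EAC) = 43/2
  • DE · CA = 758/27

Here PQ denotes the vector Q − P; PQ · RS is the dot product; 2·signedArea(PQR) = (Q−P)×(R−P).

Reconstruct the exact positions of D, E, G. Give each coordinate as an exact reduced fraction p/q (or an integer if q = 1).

D = (13/3, -47/9)
E = (8, -9/2)
G = (2, -19/3)

1. E_x = 8  [line 10/3·x + -7·y + -349/6 = 0 ∩ |EB|² = 625/4]
2. E_y = -9/2  [line 10/3·x + -7·y + -349/6 = 0 ∩ |EB|² = 625/4]
   → E = (8, -9/2)
3. D_x = 13/3  [DA · BE = 1111/18 ∩ DE · CA = 758/27]
4. D_y = -47/9  [DA · BE = 1111/18 ∩ DE · CA = 758/27]
   → D = (13/3, -47/9)
5. G_x = 2  [GE · DA = 2677/54 ∩ 2·signedArea(DGB) = -172/9]
6. G_y = -19/3  [GE · DA = 2677/54 ∩ 2·signedArea(DGB) = -172/9]
   → G = (2, -19/3)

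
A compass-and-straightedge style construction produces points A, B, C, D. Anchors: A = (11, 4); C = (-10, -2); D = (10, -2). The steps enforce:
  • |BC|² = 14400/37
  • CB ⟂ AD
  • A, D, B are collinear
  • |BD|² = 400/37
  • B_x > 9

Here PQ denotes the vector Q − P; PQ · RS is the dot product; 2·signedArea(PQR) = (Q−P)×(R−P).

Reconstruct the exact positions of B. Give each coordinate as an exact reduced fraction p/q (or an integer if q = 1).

1. B_x = 350/37  [A, D, B are collinear ∩ CB ⟂ AD]
2. B_y = -194/37  [A, D, B are collinear ∩ CB ⟂ AD]
   → B = (350/37, -194/37)

B = (350/37, -194/37)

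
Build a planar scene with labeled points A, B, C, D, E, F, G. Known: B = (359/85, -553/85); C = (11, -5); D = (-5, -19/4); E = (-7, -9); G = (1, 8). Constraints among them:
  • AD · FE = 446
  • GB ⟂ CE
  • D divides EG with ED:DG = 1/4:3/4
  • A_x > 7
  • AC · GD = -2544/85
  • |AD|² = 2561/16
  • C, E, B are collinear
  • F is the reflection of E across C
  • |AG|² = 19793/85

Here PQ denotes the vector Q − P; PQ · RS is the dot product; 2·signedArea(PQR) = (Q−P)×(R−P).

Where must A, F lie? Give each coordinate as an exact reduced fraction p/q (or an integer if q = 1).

A = (647/85, -489/85)
F = (29, -1)

1. A_x = 647/85  [line 6·x + 51/4·y + 9411/340 = 0 ∩ |AD|² = 2561/16]
2. A_y = -489/85  [line 6·x + 51/4·y + 9411/340 = 0 ∩ |AD|² = 2561/16]
   → A = (647/85, -489/85)
3. F_x = 29  [AD · FE = 446 ∩ F is the reflection of E across C]
4. F_y = -1  [AD · FE = 446 ∩ F is the reflection of E across C]
   → F = (29, -1)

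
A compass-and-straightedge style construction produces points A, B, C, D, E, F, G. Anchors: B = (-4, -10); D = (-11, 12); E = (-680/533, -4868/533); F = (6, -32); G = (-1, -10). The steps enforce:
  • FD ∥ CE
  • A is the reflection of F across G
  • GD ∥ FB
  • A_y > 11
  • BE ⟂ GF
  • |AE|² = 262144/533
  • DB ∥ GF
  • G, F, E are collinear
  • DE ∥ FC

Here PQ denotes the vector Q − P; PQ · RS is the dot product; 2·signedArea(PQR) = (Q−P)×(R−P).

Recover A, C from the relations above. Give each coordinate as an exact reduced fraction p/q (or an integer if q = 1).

1. A_x = -8  [A is the reflection of F across G]
2. A_y = 12  [A is the reflection of F across G]
   → A = (-8, 12)
3. C_x = 8381/533  [FD ∥ CE ∩ DE ∥ FC]
4. C_y = -28320/533  [FD ∥ CE ∩ DE ∥ FC]
   → C = (8381/533, -28320/533)

A = (-8, 12)
C = (8381/533, -28320/533)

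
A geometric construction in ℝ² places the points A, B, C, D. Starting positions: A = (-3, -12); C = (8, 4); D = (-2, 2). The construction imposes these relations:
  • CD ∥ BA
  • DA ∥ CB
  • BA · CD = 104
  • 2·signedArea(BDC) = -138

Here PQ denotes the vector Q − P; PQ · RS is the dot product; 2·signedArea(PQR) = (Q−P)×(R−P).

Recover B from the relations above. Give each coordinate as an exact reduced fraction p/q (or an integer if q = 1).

1. B_x = 7  [CD ∥ BA ∩ DA ∥ CB]
2. B_y = -10  [CD ∥ BA ∩ DA ∥ CB]
   → B = (7, -10)

B = (7, -10)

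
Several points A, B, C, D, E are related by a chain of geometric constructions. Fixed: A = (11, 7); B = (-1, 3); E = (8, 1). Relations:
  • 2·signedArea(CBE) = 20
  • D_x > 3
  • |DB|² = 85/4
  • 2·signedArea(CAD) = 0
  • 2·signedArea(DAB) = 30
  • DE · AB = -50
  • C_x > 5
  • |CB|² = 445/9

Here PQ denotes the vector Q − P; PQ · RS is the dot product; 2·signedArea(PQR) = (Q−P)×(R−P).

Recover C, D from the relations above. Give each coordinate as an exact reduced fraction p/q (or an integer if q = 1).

1. C_x = 6  [line 2·x + 9·y + -45 = 0 ∩ |CB|² = 445/9]
2. C_y = 11/3  [line 2·x + 9·y + -45 = 0 ∩ |CB|² = 445/9]
   → C = (6, 11/3)
3. D_x = 7/2  [2·signedArea(CAD) = 0 ∩ 2·signedArea(DAB) = 30]
4. D_y = 2  [2·signedArea(CAD) = 0 ∩ 2·signedArea(DAB) = 30]
   → D = (7/2, 2)

C = (6, 11/3)
D = (7/2, 2)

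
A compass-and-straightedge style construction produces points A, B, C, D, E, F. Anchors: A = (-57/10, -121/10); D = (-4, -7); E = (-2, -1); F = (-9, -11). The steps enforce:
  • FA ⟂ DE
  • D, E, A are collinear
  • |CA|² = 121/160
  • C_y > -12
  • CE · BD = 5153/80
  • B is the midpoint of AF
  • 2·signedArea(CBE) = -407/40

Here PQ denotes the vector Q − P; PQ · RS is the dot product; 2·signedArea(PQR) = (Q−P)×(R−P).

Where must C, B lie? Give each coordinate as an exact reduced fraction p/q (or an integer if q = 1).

1. B_x = -147/20  [B is the midpoint of AF]
2. B_y = -231/20  [B is the midpoint of AF]
   → B = (-147/20, -231/20)
3. C_x = -261/40  [2·signedArea(CBE) = -407/40 ∩ CE · BD = 5153/80]
4. C_y = -473/40  [2·signedArea(CBE) = -407/40 ∩ CE · BD = 5153/80]
   → C = (-261/40, -473/40)

B = (-147/20, -231/20)
C = (-261/40, -473/40)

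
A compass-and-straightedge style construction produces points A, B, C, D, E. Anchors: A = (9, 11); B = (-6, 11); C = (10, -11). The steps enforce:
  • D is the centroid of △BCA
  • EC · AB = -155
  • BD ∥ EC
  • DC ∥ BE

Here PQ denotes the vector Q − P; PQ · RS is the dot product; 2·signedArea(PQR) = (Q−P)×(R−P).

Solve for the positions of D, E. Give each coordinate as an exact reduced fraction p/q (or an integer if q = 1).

D = (13/3, 11/3)
E = (-1/3, -11/3)

1. D_x = 13/3  [D is the centroid of △BCA]
2. D_y = 11/3  [D is the centroid of △BCA]
   → D = (13/3, 11/3)
3. E_x = -1/3  [BD ∥ EC ∩ DC ∥ BE]
4. E_y = -11/3  [BD ∥ EC ∩ DC ∥ BE]
   → E = (-1/3, -11/3)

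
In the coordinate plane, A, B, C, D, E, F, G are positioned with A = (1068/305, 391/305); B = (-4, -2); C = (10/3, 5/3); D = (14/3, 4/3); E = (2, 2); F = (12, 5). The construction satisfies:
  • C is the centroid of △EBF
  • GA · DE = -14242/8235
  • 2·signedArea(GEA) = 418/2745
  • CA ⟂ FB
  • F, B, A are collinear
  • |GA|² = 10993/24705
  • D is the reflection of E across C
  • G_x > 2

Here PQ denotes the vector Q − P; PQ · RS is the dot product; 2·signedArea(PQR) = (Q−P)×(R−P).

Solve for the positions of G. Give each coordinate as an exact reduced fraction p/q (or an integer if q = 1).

G = (8084/2745, 4528/2745)

1. G_x = 8084/2745  [GA · DE = -14242/8235 ∩ 2·signedArea(GEA) = 418/2745]
2. G_y = 4528/2745  [GA · DE = -14242/8235 ∩ 2·signedArea(GEA) = 418/2745]
   → G = (8084/2745, 4528/2745)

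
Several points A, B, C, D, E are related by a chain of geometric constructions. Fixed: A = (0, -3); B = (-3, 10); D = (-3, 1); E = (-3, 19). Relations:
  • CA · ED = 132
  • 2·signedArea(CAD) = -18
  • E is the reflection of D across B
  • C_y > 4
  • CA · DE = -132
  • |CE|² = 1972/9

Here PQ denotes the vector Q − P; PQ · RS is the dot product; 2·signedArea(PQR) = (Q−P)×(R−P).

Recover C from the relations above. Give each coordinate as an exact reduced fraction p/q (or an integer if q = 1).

1. C_x = -1  [2·signedArea(CAD) = -18 ∩ CA · DE = -132]
2. C_y = 13/3  [2·signedArea(CAD) = -18 ∩ CA · DE = -132]
   → C = (-1, 13/3)

C = (-1, 13/3)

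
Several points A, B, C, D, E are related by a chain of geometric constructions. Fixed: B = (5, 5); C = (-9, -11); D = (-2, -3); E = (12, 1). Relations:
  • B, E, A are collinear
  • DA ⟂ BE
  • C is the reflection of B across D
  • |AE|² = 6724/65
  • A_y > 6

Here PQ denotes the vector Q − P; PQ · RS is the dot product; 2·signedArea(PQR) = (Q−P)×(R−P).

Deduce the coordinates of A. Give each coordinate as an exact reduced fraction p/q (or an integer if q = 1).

1. A_x = 206/65  [B, E, A are collinear ∩ DA ⟂ BE]
2. A_y = 393/65  [B, E, A are collinear ∩ DA ⟂ BE]
   → A = (206/65, 393/65)

A = (206/65, 393/65)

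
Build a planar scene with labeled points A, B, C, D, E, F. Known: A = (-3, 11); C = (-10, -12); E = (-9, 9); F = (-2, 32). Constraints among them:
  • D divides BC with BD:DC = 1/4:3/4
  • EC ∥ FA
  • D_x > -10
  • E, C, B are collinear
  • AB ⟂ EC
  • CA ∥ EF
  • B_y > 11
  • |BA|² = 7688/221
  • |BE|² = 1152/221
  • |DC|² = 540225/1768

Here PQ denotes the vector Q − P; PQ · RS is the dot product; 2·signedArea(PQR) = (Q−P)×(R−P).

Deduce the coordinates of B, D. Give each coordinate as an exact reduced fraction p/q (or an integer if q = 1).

B = (-1965/221, 2493/221)
D = (-8105/884, 4827/884)

1. B_x = -1965/221  [E, C, B are collinear ∩ AB ⟂ EC]
2. B_y = 2493/221  [E, C, B are collinear ∩ AB ⟂ EC]
   → B = (-1965/221, 2493/221)
3. D_x = -8105/884  [D divides BC with BD:DC = 1/4:3/4]
4. D_y = 4827/884  [D divides BC with BD:DC = 1/4:3/4]
   → D = (-8105/884, 4827/884)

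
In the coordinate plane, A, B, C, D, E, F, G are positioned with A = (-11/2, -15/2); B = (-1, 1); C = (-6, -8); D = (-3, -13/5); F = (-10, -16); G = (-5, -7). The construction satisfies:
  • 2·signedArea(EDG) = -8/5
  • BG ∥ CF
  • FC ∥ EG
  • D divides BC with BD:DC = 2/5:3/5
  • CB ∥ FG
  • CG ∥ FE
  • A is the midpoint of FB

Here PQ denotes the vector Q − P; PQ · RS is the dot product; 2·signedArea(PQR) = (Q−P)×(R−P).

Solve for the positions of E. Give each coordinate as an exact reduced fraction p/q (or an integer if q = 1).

E = (-9, -15)

1. E_x = -9  [FC ∥ EG ∩ CG ∥ FE]
2. E_y = -15  [FC ∥ EG ∩ CG ∥ FE]
   → E = (-9, -15)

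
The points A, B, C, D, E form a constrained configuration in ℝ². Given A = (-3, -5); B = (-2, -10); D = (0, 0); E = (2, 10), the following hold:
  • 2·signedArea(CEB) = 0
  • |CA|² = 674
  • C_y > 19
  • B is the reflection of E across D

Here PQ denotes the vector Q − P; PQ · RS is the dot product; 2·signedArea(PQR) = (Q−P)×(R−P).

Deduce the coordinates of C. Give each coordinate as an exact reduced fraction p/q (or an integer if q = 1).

1. C_x = 4  [line 20·x + -4·y + 0 = 0 ∩ |CA|² = 674]
2. C_y = 20  [line 20·x + -4·y + 0 = 0 ∩ |CA|² = 674]
   → C = (4, 20)

C = (4, 20)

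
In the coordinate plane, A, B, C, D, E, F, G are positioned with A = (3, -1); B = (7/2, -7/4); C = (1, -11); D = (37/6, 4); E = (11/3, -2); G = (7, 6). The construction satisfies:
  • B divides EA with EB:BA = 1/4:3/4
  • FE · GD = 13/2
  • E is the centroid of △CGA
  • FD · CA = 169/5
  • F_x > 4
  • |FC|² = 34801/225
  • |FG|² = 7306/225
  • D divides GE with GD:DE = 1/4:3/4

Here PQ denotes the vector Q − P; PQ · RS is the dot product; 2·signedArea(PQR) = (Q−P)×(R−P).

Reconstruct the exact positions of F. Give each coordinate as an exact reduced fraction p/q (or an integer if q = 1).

F = (64/15, 1)

1. F_x = 64/15  [FD · CA = 169/5 ∩ FE · GD = 13/2]
2. F_y = 1  [FD · CA = 169/5 ∩ FE · GD = 13/2]
   → F = (64/15, 1)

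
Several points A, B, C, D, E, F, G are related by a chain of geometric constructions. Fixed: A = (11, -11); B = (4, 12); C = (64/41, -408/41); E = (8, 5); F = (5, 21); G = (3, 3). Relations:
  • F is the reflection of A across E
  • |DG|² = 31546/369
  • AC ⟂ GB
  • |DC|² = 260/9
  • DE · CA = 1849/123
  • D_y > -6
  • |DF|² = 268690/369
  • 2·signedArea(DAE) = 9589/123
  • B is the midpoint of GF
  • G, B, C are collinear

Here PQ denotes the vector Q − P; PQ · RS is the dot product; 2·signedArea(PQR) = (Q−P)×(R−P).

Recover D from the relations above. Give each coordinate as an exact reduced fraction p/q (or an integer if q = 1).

1. D_x = 638/123  [2·signedArea(DAE) = 9589/123 ∩ DE · CA = 1849/123]
2. D_y = -736/123  [2·signedArea(DAE) = 9589/123 ∩ DE · CA = 1849/123]
   → D = (638/123, -736/123)

D = (638/123, -736/123)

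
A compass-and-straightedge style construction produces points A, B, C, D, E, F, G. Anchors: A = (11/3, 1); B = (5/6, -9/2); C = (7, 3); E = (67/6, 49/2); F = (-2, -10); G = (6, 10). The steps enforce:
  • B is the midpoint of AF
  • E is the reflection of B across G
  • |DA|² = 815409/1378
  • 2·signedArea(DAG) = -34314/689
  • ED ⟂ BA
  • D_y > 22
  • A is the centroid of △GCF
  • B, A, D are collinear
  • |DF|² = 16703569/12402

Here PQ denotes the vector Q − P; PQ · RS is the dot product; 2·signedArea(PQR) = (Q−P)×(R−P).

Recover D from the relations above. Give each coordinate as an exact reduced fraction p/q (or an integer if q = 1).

D = (61211/4134, 31177/1378)

1. D_x = 61211/4134  [B, A, D are collinear ∩ ED ⟂ BA]
2. D_y = 31177/1378  [B, A, D are collinear ∩ ED ⟂ BA]
   → D = (61211/4134, 31177/1378)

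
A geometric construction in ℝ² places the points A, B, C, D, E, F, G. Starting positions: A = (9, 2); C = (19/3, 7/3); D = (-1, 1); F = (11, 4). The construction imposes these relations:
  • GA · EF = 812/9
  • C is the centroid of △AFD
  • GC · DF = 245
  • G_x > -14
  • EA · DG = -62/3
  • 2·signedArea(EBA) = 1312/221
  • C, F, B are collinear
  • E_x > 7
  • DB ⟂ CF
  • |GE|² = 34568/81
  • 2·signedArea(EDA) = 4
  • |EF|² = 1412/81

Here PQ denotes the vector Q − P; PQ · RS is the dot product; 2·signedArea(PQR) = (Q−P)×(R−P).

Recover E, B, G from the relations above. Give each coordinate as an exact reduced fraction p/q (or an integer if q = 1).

1. B_x = -131/221  [C, F, B are collinear ∩ DB ⟂ CF]
2. B_y = -31/221  [C, F, B are collinear ∩ DB ⟂ CF]
   → B = (-131/221, -31/221)
3. E_x = 65/9  [2·signedArea(EDA) = 4 ∩ 2·signedArea(EBA) = 1312/221]
4. E_y = 20/9  [2·signedArea(EDA) = 4 ∩ 2·signedArea(EBA) = 1312/221]
   → E = (65/9, 20/9)
5. G_x = -13  [GA · EF = 812/9 ∩ EA · DG = -62/3]
6. G_y = -2  [GA · EF = 812/9 ∩ EA · DG = -62/3]
   → G = (-13, -2)

B = (-131/221, -31/221)
E = (65/9, 20/9)
G = (-13, -2)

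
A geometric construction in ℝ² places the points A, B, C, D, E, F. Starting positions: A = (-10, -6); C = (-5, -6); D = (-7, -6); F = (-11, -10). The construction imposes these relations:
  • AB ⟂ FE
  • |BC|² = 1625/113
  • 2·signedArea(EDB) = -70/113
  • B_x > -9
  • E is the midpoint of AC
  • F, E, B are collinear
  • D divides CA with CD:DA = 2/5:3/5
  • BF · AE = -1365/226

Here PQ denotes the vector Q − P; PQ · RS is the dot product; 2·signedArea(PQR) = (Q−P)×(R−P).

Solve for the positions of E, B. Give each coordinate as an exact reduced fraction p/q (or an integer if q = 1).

1. E_x = -15/2  [E is the midpoint of AC]
2. E_y = -6  [E is the midpoint of AC]
   → E = (-15/2, -6)
3. B_x = -970/113  [F, E, B are collinear ∩ AB ⟂ FE]
4. B_y = -818/113  [F, E, B are collinear ∩ AB ⟂ FE]
   → B = (-970/113, -818/113)

B = (-970/113, -818/113)
E = (-15/2, -6)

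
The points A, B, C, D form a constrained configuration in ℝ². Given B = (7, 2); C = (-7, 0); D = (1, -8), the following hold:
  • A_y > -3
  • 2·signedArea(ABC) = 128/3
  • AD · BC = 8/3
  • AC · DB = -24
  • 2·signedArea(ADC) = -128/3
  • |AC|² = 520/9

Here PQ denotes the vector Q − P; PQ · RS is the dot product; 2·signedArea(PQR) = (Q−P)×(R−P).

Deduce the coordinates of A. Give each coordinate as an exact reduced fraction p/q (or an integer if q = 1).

1. A_x = 1/3  [AC · DB = -24 ∩ 2·signedArea(ABC) = 128/3]
2. A_y = -2  [AC · DB = -24 ∩ 2·signedArea(ABC) = 128/3]
   → A = (1/3, -2)

A = (1/3, -2)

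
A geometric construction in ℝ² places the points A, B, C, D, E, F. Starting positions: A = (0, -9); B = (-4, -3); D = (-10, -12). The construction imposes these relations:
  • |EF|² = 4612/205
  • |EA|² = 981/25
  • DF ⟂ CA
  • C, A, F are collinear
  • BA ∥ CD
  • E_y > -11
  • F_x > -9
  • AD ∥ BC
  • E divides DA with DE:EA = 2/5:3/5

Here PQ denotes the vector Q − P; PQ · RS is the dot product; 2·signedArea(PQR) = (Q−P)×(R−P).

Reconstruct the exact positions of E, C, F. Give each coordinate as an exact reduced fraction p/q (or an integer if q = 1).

1. E_x = -6  [E divides DA with DE:EA = 2/5:3/5]
2. E_y = -54/5  [E divides DA with DE:EA = 2/5:3/5]
   → E = (-6, -54/5)
3. C_x = -14  [BA ∥ CD ∩ AD ∥ BC]
4. C_y = -6  [BA ∥ CD ∩ AD ∥ BC]
   → C = (-14, -6)
5. F_x = -1834/205  [C, A, F are collinear ∩ DF ⟂ CA]
6. F_y = -1452/205  [C, A, F are collinear ∩ DF ⟂ CA]
   → F = (-1834/205, -1452/205)

C = (-14, -6)
E = (-6, -54/5)
F = (-1834/205, -1452/205)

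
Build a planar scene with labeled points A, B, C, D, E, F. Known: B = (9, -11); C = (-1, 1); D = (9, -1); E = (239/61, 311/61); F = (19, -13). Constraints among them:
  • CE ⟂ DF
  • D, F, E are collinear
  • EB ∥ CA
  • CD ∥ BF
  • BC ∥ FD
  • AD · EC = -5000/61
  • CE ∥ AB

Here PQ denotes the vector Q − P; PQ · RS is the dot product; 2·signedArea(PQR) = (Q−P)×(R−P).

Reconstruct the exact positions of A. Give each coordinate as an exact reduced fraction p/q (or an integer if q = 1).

1. A_x = 249/61  [CE ∥ AB ∩ EB ∥ CA]
2. A_y = -921/61  [CE ∥ AB ∩ EB ∥ CA]
   → A = (249/61, -921/61)

A = (249/61, -921/61)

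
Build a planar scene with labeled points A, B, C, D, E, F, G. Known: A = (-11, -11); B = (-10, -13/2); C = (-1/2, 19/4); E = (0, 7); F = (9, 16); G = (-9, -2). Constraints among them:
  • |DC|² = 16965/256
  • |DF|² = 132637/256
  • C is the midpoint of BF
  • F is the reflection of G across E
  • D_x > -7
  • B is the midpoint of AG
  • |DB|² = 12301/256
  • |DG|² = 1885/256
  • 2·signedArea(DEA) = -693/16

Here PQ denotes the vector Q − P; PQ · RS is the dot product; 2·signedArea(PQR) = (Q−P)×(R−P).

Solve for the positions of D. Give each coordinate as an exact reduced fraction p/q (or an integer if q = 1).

D = (-55/8, -5/16)

1. D_x = -55/8  [line 18·x + -11·y + 1925/16 = 0 ∩ |DG|² = 1885/256]
2. D_y = -5/16  [line 18·x + -11·y + 1925/16 = 0 ∩ |DG|² = 1885/256]
   → D = (-55/8, -5/16)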